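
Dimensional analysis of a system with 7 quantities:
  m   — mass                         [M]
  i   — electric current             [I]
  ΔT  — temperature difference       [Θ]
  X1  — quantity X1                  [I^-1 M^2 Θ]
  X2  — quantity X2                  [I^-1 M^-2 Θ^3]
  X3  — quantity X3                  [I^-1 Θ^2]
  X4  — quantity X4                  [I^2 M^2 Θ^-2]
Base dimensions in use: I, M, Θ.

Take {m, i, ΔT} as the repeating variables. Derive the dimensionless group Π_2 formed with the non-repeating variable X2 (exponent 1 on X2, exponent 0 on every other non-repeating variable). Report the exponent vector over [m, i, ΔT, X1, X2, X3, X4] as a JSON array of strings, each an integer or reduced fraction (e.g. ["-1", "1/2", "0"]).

Exponent matrix [I,M,Θ] × [m,i,ΔT,X1,X2,X3,X4]:
  I: [ 0  1  0 -1 -1 -1  2]
  M: [ 1  0  0  2 -2  0  2]
  Θ: [ 0  0  1  1  3  2 -2]
Row reduction gives pivot columns m,i,ΔT; rank = 3
Repeat: m,i,ΔT; free: X1,X2,X3,X4
RREF:
  r0: [   1    0    0    2   -2    0    2]
  r1: [   0    1    0   -1   -1   -1    2]
  r2: [   0    0    1    1    3    2   -2]
Fix exponent of X2 at 1, X1 at 0, X3 at 0, X4 at 0; solve each RREF row for its pivot's exponent:
  r0: exp(m) + (-2)·1 = 0 ⇒ exp(m) = 2
  r1: exp(i) + (-1)·1 = 0 ⇒ exp(i) = 1
  r2: exp(ΔT) + (3)·1 = 0 ⇒ exp(ΔT) = -3
Π_2 = m^2 · i · ΔT^-3 · X2

["2", "1", "-3", "0", "1", "0", "0"]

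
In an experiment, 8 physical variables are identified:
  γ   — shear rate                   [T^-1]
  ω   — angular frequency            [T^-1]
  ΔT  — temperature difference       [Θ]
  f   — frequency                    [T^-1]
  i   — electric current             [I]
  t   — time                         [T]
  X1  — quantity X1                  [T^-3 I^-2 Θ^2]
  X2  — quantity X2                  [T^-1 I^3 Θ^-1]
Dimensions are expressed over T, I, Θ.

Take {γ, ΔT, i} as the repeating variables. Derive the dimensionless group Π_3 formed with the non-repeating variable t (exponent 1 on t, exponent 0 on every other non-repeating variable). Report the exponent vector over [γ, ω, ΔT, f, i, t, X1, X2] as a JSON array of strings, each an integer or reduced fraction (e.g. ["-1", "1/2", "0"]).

Exponent matrix [T,I,Θ] × [γ,ω,ΔT,f,i,t,X1,X2]:
  T: [-1 -1  0 -1  0  1 -3 -1]
  I: [ 0  0  0  0  1  0 -2  3]
  Θ: [ 0  0  1  0  0  0  2 -1]
RREF → pivots at {γ,ΔT,i} ⇒ r = 3
Repeat: γ,ΔT,i; free: ω,f,t,X1,X2
RREF:
  r0: [   1    1    0    1    0   -1    3    1]
  r1: [   0    0    1    0    0    0    2   -1]
  r2: [   0    0    0    0    1    0   -2    3]
Fix exponent of t at 1, ω at 0, f at 0, X1 at 0, X2 at 0; solve each RREF row for its pivot's exponent:
  r0: exp(γ) + (-1)·1 = 0 ⇒ exp(γ) = 1
  r1: exp(ΔT) + (0)·1 = 0 ⇒ exp(ΔT) = 0
  r2: exp(i) + (0)·1 = 0 ⇒ exp(i) = 0
Π_3 = γ · t

["1", "0", "0", "0", "0", "1", "0", "0"]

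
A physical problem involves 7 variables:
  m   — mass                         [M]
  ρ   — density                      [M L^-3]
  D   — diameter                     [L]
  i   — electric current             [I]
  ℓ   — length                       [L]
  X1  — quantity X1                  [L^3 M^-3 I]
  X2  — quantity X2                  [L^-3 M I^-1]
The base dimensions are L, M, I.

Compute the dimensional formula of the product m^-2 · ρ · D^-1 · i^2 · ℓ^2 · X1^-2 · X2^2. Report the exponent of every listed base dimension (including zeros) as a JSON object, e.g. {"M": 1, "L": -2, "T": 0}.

Exponent matrix [L,M,I] × [m,ρ,D,i,ℓ,X1,X2]:
  L: [ 0 -3  1  0  1  3 -3]
  M: [ 1  1  0  0  0 -3  1]
  I: [ 0  0  0  1  0  1 -1]
  [L]: (-2)·0+(1)·-3+(-1)·1+(2)·0+(2)·1+(-2)·3+(2)·-3 = -14
  [M]: (-2)·1+(1)·1+(-1)·0+(2)·0+(2)·0+(-2)·-3+(2)·1 = 7
  [I]: (-2)·0+(1)·0+(-1)·0+(2)·1+(2)·0+(-2)·1+(2)·-1 = -2
⇒ L^-14 M^7 I^-2

{"L": -14, "M": 7, "I": -2}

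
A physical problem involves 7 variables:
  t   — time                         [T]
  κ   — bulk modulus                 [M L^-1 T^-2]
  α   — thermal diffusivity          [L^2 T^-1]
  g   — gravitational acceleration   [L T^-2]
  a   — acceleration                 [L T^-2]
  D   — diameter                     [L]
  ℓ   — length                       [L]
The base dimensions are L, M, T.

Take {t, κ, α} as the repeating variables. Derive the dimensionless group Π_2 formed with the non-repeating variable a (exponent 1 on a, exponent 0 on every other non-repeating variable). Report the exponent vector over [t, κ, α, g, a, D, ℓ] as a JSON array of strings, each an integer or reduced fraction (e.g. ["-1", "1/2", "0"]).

Exponent matrix [L,M,T] × [t,κ,α,g,a,D,ℓ]:
  L: [ 0 -1  2  1  1  1  1]
  M: [ 0  1  0  0  0  0  0]
  T: [ 1 -2 -1 -2 -2  0  0]
Echelon form has 3 nonzero rows (pivots: t,κ,α)
Pivot set = {t,κ,α}, free = {g,a,D,ℓ}
RREF:
  r0: [   1    0    0 -3/2 -3/2  1/2  1/2]
  r1: [   0    1    0    0    0    0    0]
  r2: [   0    0    1  1/2  1/2  1/2  1/2]
Fix exponent of a at 1, g at 0, D at 0, ℓ at 0; solve each RREF row for its pivot's exponent:
  r0: exp(t) + (-3/2)·1 = 0 ⇒ exp(t) = 3/2
  r1: exp(κ) + (0)·1 = 0 ⇒ exp(κ) = 0
  r2: exp(α) + (1/2)·1 = 0 ⇒ exp(α) = -1/2
Π_2 = t^(3/2) · α^(-1/2) · a

["3/2", "0", "-1/2", "0", "1", "0", "0"]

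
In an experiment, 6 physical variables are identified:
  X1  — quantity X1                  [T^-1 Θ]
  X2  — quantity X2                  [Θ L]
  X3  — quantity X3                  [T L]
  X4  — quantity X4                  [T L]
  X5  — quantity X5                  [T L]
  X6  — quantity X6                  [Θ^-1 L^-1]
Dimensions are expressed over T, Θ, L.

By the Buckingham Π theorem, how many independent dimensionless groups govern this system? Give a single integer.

4

Write exponents as rows T,Θ,L / cols X1,X2,X3,X4,X5,X6:
  T: [-1  0  1  1  1  0]
  Θ: [ 1  1  0  0  0 -1]
  L: [ 0  1  1  1  1 -1]
Row reduction gives pivot columns X1,X2; rank = 2
Π count = n − r = 6 − 2 = 4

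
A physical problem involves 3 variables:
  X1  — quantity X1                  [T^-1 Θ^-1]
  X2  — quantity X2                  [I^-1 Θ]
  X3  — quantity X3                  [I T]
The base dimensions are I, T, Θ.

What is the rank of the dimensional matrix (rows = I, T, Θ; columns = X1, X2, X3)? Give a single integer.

Exponent matrix [I,T,Θ] × [X1,X2,X3]:
  I: [ 0 -1  1]
  T: [-1  0  1]
  Θ: [-1  1  0]
Row reduction gives pivot columns X1,X2; rank = 2

2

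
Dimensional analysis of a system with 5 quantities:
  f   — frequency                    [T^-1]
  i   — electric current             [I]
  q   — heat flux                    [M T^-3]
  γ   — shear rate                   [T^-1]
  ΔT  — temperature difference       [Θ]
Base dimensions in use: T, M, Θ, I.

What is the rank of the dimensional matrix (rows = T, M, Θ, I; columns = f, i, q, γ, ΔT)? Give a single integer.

4

Exponent matrix [T,M,Θ,I] × [f,i,q,γ,ΔT]:
  T: [-1  0 -3 -1  0]
  M: [ 0  0  1  0  0]
  Θ: [ 0  0  0  0  1]
  I: [ 0  1  0  0  0]
RREF → pivots at {f,i,q,ΔT} ⇒ r = 4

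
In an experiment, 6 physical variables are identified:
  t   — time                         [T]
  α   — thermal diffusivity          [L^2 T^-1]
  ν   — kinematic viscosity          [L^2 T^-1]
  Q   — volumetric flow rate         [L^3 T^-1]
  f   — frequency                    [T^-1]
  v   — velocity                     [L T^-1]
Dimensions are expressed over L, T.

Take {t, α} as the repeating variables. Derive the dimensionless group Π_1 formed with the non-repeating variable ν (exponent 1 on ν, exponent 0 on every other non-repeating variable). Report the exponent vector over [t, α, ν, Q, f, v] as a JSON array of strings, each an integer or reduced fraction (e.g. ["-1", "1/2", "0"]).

["0", "-1", "1", "0", "0", "0"]

Exponent matrix [L,T] × [t,α,ν,Q,f,v]:
  L: [ 0  2  2  3  0  1]
  T: [ 1 -1 -1 -1 -1 -1]
Row reduction gives pivot columns t,α; rank = 2
Pivot set = {t,α}, free = {ν,Q,f,v}
RREF:
  r0: [   1    0    0  1/2   -1 -1/2]
  r1: [   0    1    1  3/2    0  1/2]
Fix exponent of ν at 1, Q at 0, f at 0, v at 0; solve each RREF row for its pivot's exponent:
  r0: exp(t) + (0)·1 = 0 ⇒ exp(t) = 0
  r1: exp(α) + (1)·1 = 0 ⇒ exp(α) = -1
Π_1 = α^-1 · ν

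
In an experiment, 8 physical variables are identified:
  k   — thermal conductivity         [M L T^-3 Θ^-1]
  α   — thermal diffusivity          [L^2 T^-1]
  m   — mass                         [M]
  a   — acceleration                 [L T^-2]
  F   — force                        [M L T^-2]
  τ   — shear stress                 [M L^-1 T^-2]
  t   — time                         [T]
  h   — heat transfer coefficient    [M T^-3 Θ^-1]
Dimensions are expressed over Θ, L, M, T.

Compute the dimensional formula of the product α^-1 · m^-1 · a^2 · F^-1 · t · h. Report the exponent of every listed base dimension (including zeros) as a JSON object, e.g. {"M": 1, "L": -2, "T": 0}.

Dimensional matrix (Θ×L×M×T by k×α×m×a×F×τ×t×h):
  Θ: [-1  0  0  0  0  0  0 -1]
  L: [ 1  2  0  1  1 -1  0  0]
  M: [ 1  0  1  0  1  1  0  1]
  T: [-3 -1  0 -2 -2 -2  1 -3]
  [Θ]: (-1)·0+(-1)·0+(2)·0+(-1)·0+(1)·0+(1)·-1 = -1
  [L]: (-1)·2+(-1)·0+(2)·1+(-1)·1+(1)·0+(1)·0 = -1
  [M]: (-1)·0+(-1)·1+(2)·0+(-1)·1+(1)·0+(1)·1 = -1
  [T]: (-1)·-1+(-1)·0+(2)·-2+(-1)·-2+(1)·1+(1)·-3 = -3
⇒ Θ^-1 L^-1 M^-1 T^-3

{"Θ": -1, "L": -1, "M": -1, "T": -3}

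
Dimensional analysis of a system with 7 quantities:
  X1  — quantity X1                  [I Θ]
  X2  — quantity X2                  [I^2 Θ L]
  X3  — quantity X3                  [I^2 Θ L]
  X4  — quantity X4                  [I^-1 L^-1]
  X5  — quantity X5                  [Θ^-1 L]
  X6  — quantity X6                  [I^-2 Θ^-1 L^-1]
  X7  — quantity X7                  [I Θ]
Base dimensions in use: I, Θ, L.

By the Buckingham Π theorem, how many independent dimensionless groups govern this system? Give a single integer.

Dimensional matrix (I×Θ×L by X1×X2×X3×X4×X5×X6×X7):
  I: [ 1  2  2 -1  0 -2  1]
  Θ: [ 1  1  1  0 -1 -1  1]
  L: [ 0  1  1 -1  1 -1  0]
Row reduction gives pivot columns X1,X2; rank = 2
7 vars − rank 2 = 5 Π groups

5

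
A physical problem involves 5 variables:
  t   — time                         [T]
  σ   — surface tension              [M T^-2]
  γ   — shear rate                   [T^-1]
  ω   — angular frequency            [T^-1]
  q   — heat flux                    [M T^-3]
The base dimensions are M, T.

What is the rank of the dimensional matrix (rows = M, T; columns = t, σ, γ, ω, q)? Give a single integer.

Exponent matrix [M,T] × [t,σ,γ,ω,q]:
  M: [ 0  1  0  0  1]
  T: [ 1 -2 -1 -1 -3]
RREF → pivots at {t,σ} ⇒ r = 2

2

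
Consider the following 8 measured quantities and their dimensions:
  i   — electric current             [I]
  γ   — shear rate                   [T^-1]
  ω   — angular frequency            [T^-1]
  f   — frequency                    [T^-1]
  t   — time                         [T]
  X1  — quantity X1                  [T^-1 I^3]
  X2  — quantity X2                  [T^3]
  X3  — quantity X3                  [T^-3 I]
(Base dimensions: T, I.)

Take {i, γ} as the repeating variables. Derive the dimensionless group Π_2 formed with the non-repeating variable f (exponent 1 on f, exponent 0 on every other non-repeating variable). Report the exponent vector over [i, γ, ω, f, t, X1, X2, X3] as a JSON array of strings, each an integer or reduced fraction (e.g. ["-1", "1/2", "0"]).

["0", "-1", "0", "1", "0", "0", "0", "0"]

Exponent matrix [T,I] × [i,γ,ω,f,t,X1,X2,X3]:
  T: [ 0 -1 -1 -1  1 -1  3 -3]
  I: [ 1  0  0  0  0  3  0  1]
Row reduction gives pivot columns i,γ; rank = 2
Pivot set = {i,γ}, free = {ω,f,t,X1,X2,X3}
RREF:
  r0: [   1    0    0    0    0    3    0    1]
  r1: [   0    1    1    1   -1    1   -3    3]
Fix exponent of f at 1, ω at 0, t at 0, X1 at 0, X2 at 0, X3 at 0; solve each RREF row for its pivot's exponent:
  r0: exp(i) + (0)·1 = 0 ⇒ exp(i) = 0
  r1: exp(γ) + (1)·1 = 0 ⇒ exp(γ) = -1
Π_2 = γ^-1 · f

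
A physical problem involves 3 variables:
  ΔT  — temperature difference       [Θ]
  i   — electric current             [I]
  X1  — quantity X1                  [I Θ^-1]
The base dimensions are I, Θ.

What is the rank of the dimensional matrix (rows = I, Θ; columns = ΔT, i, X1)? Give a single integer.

2

Exponent matrix [I,Θ] × [ΔT,i,X1]:
  I: [ 0  1  1]
  Θ: [ 1  0 -1]
RREF → pivots at {ΔT,i} ⇒ r = 2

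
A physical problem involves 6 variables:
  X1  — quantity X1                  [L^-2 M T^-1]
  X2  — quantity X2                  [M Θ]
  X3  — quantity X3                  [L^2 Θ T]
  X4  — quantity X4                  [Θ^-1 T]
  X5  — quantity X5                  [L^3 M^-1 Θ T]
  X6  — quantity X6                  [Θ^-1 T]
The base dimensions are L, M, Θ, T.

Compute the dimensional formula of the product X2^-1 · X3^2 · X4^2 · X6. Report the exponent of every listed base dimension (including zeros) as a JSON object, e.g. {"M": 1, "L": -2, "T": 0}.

{"L": 4, "M": -1, "Θ": -2, "T": 5}

Dimensional matrix (L×M×Θ×T by X1×X2×X3×X4×X5×X6):
  L: [-2  0  2  0  3  0]
  M: [ 1  1  0  0 -1  0]
  Θ: [ 0  1  1 -1  1 -1]
  T: [-1  0  1  1  1  1]
  [L]: (-1)·0+(2)·2+(2)·0+(1)·0 = 4
  [M]: (-1)·1+(2)·0+(2)·0+(1)·0 = -1
  [Θ]: (-1)·1+(2)·1+(2)·-1+(1)·-1 = -2
  [T]: (-1)·0+(2)·1+(2)·1+(1)·1 = 5
⇒ L^4 M^-1 Θ^-2 T^5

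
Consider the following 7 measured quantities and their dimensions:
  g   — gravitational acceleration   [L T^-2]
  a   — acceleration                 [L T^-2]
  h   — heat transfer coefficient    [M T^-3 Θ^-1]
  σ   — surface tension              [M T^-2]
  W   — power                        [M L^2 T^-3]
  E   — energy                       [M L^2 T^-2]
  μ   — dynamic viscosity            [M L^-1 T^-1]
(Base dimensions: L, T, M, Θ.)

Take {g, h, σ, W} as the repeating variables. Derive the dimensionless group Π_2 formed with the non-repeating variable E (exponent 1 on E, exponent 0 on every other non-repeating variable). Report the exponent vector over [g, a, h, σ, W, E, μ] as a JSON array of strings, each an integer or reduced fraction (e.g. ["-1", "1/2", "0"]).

["2/3", "0", "0", "1/3", "-4/3", "1", "0"]

Dimensional matrix (L×T×M×Θ by g×a×h×σ×W×E×μ):
  L: [ 1  1  0  0  2  2 -1]
  T: [-2 -2 -3 -2 -3 -2 -1]
  M: [ 0  0  1  1  1  1  1]
  Θ: [ 0  0 -1  0  0  0  0]
Row reduction gives pivot columns g,h,σ,W; rank = 4
Repeat: g,h,σ,W; free: a,E,μ
RREF:
  r0: [   1    1    0    0    0 -2/3 -1/3]
  r1: [   0    0    1    0    0    0    0]
  r2: [   0    0    0    1    0 -1/3  4/3]
  r3: [   0    0    0    0    1  4/3 -1/3]
Fix exponent of E at 1, a at 0, μ at 0; solve each RREF row for its pivot's exponent:
  r0: exp(g) + (-2/3)·1 = 0 ⇒ exp(g) = 2/3
  r1: exp(h) + (0)·1 = 0 ⇒ exp(h) = 0
  r2: exp(σ) + (-1/3)·1 = 0 ⇒ exp(σ) = 1/3
  r3: exp(W) + (4/3)·1 = 0 ⇒ exp(W) = -4/3
Π_2 = g^(2/3) · σ^(1/3) · W^(-4/3) · E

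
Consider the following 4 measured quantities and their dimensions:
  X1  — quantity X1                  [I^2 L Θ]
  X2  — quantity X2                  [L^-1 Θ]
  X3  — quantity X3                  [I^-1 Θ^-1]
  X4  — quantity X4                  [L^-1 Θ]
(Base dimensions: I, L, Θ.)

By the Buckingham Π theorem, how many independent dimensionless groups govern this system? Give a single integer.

Dimensional matrix (I×L×Θ by X1×X2×X3×X4):
  I: [ 2  0 -1  0]
  L: [ 1 -1  0 -1]
  Θ: [ 1  1 -1  1]
RREF → pivots at {X1,X2} ⇒ r = 2
4 vars − rank 2 = 2 Π groups

2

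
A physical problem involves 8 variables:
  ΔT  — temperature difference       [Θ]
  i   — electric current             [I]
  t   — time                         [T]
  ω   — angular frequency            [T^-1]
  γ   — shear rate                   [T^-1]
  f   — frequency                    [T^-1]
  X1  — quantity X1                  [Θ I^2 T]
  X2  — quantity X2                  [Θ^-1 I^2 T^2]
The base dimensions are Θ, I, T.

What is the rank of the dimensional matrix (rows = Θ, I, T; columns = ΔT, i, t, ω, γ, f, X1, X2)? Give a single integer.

3

Dimensional matrix (Θ×I×T by ΔT×i×t×ω×γ×f×X1×X2):
  Θ: [ 1  0  0  0  0  0  1 -1]
  I: [ 0  1  0  0  0  0  2  2]
  T: [ 0  0  1 -1 -1 -1  1  2]
Echelon form has 3 nonzero rows (pivots: ΔT,i,t)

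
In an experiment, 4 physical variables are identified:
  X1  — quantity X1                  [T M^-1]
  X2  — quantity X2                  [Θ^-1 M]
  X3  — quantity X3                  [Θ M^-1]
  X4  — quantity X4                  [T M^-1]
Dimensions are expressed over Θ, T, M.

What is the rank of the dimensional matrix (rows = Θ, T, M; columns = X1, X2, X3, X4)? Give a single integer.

2

Dimensional matrix (Θ×T×M by X1×X2×X3×X4):
  Θ: [ 0 -1  1  0]
  T: [ 1  0  0  1]
  M: [-1  1 -1 -1]
Row reduction gives pivot columns X1,X2; rank = 2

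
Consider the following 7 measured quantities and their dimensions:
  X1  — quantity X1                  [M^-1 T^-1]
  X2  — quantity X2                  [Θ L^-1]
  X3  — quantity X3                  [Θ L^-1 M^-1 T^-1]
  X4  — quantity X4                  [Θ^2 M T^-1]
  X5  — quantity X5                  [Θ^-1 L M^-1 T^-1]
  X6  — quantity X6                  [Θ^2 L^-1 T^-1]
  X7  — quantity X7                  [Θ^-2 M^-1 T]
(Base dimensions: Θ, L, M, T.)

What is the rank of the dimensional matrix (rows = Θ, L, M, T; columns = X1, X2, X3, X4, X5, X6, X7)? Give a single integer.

3

Write exponents as rows Θ,L,M,T / cols X1,X2,X3,X4,X5,X6,X7:
  Θ: [ 0  1  1  2 -1  2 -2]
  L: [ 0 -1 -1  0  1 -1  0]
  M: [-1  0 -1  1 -1  0 -1]
  T: [-1  0 -1 -1 -1 -1  1]
Row reduction gives pivot columns X1,X2,X4; rank = 3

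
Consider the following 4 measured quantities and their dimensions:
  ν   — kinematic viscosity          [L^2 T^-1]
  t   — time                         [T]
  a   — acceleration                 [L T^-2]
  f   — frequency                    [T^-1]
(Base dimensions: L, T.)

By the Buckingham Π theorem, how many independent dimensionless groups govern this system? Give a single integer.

2

Dimensional matrix (L×T by ν×t×a×f):
  L: [ 2  0  1  0]
  T: [-1  1 -2 -1]
Row reduction gives pivot columns ν,t; rank = 2
4 vars − rank 2 = 2 Π groups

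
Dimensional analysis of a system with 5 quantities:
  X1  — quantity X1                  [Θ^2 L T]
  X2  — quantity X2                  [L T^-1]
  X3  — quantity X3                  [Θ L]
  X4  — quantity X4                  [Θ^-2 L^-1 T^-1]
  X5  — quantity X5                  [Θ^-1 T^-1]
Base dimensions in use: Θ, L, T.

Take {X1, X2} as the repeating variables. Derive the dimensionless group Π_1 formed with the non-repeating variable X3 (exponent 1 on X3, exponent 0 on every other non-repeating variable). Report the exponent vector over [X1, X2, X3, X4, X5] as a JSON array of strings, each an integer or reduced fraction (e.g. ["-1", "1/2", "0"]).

Dimensional matrix (Θ×L×T by X1×X2×X3×X4×X5):
  Θ: [ 2  0  1 -2 -1]
  L: [ 1  1  1 -1  0]
  T: [ 1 -1  0 -1 -1]
Row reduction gives pivot columns X1,X2; rank = 2
Pivot set = {X1,X2}, free = {X3,X4,X5}
RREF:
  r0: [   1    0  1/2   -1 -1/2]
  r1: [   0    1  1/2    0  1/2]
  r2: [   0    0    0    0    0]
Fix exponent of X3 at 1, X4 at 0, X5 at 0; solve each RREF row for its pivot's exponent:
  r0: exp(X1) + (1/2)·1 = 0 ⇒ exp(X1) = -1/2
  r1: exp(X2) + (1/2)·1 = 0 ⇒ exp(X2) = -1/2
Π_1 = X1^(-1/2) · X2^(-1/2) · X3

["-1/2", "-1/2", "1", "0", "0"]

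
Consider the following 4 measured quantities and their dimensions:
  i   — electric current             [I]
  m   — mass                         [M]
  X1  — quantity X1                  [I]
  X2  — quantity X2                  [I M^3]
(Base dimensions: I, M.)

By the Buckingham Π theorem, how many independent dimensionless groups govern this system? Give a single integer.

2

Dimensional matrix (I×M by i×m×X1×X2):
  I: [ 1  0  1  1]
  M: [ 0  1  0  3]
RREF → pivots at {i,m} ⇒ r = 2
4 vars − rank 2 = 2 Π groups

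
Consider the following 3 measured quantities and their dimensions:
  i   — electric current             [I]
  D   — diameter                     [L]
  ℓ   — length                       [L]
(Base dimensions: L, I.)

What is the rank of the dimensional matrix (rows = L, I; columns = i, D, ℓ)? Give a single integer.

2

Dimensional matrix (L×I by i×D×ℓ):
  L: [ 0  1  1]
  I: [ 1  0  0]
Row reduction gives pivot columns i,D; rank = 2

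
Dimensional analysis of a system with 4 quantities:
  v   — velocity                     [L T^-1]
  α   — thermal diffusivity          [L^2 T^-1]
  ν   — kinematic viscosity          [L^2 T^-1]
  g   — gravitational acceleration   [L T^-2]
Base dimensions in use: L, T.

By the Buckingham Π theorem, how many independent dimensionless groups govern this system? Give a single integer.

Dimensional matrix (L×T by v×α×ν×g):
  L: [ 1  2  2  1]
  T: [-1 -1 -1 -2]
Row reduction gives pivot columns v,α; rank = 2
Π count = n − r = 4 − 2 = 2

2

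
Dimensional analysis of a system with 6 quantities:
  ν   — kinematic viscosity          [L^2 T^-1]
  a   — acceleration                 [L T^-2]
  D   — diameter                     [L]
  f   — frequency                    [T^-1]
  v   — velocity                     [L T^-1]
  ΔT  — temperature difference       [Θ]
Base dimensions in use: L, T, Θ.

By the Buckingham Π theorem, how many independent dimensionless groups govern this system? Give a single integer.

Exponent matrix [L,T,Θ] × [ν,a,D,f,v,ΔT]:
  L: [ 2  1  1  0  1  0]
  T: [-1 -2  0 -1 -1  0]
  Θ: [ 0  0  0  0  0  1]
RREF → pivots at {ν,a,ΔT} ⇒ r = 3
n=6, r=3 ⇒ 3 dimensionless groups

3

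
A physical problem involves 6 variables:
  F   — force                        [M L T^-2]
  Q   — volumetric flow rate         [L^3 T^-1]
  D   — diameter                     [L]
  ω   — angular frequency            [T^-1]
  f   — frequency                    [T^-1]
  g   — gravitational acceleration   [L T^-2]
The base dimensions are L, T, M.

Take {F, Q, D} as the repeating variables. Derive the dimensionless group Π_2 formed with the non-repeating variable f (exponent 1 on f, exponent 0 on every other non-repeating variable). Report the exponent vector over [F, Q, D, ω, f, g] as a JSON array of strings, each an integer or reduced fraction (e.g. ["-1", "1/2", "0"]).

Write exponents as rows L,T,M / cols F,Q,D,ω,f,g:
  L: [ 1  3  1  0  0  1]
  T: [-2 -1  0 -1 -1 -2]
  M: [ 1  0  0  0  0  0]
Echelon form has 3 nonzero rows (pivots: F,Q,D)
Pivot set = {F,Q,D}, free = {ω,f,g}
RREF:
  r0: [   1    0    0    0    0    0]
  r1: [   0    1    0    1    1    2]
  r2: [   0    0    1   -3   -3   -5]
Fix exponent of f at 1, ω at 0, g at 0; solve each RREF row for its pivot's exponent:
  r0: exp(F) + (0)·1 = 0 ⇒ exp(F) = 0
  r1: exp(Q) + (1)·1 = 0 ⇒ exp(Q) = -1
  r2: exp(D) + (-3)·1 = 0 ⇒ exp(D) = 3
Π_2 = Q^-1 · D^3 · f

["0", "-1", "3", "0", "1", "0"]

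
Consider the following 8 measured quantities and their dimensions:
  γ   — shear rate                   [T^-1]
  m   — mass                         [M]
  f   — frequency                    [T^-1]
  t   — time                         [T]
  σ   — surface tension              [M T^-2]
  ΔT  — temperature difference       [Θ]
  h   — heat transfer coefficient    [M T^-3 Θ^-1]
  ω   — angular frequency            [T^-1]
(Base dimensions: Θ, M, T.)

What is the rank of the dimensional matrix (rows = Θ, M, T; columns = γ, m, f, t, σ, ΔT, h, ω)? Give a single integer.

Exponent matrix [Θ,M,T] × [γ,m,f,t,σ,ΔT,h,ω]:
  Θ: [ 0  0  0  0  0  1 -1  0]
  M: [ 0  1  0  0  1  0  1  0]
  T: [-1  0 -1  1 -2  0 -3 -1]
RREF → pivots at {γ,m,ΔT} ⇒ r = 3

3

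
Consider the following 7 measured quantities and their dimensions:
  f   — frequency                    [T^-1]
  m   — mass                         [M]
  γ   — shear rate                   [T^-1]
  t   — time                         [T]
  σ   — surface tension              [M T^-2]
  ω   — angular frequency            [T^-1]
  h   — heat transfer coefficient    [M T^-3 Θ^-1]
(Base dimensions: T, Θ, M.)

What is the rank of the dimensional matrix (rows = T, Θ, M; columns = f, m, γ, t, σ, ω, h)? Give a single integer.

3

Write exponents as rows T,Θ,M / cols f,m,γ,t,σ,ω,h:
  T: [-1  0 -1  1 -2 -1 -3]
  Θ: [ 0  0  0  0  0  0 -1]
  M: [ 0  1  0  0  1  0  1]
Row reduction gives pivot columns f,m,h; rank = 3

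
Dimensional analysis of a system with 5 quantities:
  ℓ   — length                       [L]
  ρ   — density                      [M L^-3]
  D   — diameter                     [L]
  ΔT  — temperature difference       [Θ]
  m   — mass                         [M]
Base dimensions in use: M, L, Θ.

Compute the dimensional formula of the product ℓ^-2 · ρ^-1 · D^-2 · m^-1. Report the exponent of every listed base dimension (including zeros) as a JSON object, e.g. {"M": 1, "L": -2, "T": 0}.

Exponent matrix [M,L,Θ] × [ℓ,ρ,D,ΔT,m]:
  M: [ 0  1  0  0  1]
  L: [ 1 -3  1  0  0]
  Θ: [ 0  0  0  1  0]
  [M]: (-2)·0+(-1)·1+(-2)·0+(-1)·1 = -2
  [L]: (-2)·1+(-1)·-3+(-2)·1+(-1)·0 = -1
  [Θ]: (-2)·0+(-1)·0+(-2)·0+(-1)·0 = 0
⇒ M^-2 L^-1

{"M": -2, "L": -1, "Θ": 0}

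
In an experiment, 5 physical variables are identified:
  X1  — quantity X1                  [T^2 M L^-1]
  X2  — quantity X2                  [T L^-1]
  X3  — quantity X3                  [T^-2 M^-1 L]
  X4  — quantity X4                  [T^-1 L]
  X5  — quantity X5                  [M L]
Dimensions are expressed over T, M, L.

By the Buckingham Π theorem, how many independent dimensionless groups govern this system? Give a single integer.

3

Exponent matrix [T,M,L] × [X1,X2,X3,X4,X5]:
  T: [ 2  1 -2 -1  0]
  M: [ 1  0 -1  0  1]
  L: [-1 -1  1  1  1]
Row reduction gives pivot columns X1,X2; rank = 2
n=5, r=2 ⇒ 3 dimensionless groups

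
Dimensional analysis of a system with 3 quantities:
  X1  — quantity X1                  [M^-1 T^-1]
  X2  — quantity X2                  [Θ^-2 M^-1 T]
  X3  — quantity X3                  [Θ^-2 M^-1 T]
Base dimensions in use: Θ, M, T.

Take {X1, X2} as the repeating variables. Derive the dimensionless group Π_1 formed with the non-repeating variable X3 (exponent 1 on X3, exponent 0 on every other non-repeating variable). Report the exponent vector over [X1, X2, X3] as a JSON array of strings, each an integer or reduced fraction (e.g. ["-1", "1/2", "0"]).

["0", "-1", "1"]

Write exponents as rows Θ,M,T / cols X1,X2,X3:
  Θ: [ 0 -2 -2]
  M: [-1 -1 -1]
  T: [-1  1  1]
Row reduction gives pivot columns X1,X2; rank = 2
Pivot set = {X1,X2}, free = {X3}
RREF:
  r0: [   1    0    0]
  r1: [   0    1    1]
  r2: [   0    0    0]
Fix exponent of X3 at 1; solve each RREF row for its pivot's exponent:
  r0: exp(X1) + (0)·1 = 0 ⇒ exp(X1) = 0
  r1: exp(X2) + (1)·1 = 0 ⇒ exp(X2) = -1
Π_1 = X2^-1 · X3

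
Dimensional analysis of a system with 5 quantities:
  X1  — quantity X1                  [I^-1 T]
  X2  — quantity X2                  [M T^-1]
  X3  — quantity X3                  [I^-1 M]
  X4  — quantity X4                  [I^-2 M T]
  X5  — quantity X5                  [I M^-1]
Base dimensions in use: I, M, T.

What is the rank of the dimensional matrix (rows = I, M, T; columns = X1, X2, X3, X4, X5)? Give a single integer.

Exponent matrix [I,M,T] × [X1,X2,X3,X4,X5]:
  I: [-1  0 -1 -2  1]
  M: [ 0  1  1  1 -1]
  T: [ 1 -1  0  1  0]
Row reduction gives pivot columns X1,X2; rank = 2

2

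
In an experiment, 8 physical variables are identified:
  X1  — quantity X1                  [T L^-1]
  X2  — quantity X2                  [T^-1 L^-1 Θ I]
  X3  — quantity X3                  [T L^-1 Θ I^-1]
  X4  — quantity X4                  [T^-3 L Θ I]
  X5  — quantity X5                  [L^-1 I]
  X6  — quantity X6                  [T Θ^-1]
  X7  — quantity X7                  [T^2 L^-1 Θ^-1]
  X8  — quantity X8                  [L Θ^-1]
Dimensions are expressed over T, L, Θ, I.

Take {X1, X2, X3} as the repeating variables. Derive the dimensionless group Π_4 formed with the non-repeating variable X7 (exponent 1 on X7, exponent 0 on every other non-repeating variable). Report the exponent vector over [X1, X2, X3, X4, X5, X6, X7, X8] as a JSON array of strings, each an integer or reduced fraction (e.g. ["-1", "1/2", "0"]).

["-2", "1/2", "1/2", "0", "0", "0", "1", "0"]

Exponent matrix [T,L,Θ,I] × [X1,X2,X3,X4,X5,X6,X7,X8]:
  T: [ 1 -1  1 -3  0  1  2  0]
  L: [-1 -1 -1  1 -1  0 -1  1]
  Θ: [ 0  1  1  1  0 -1 -1 -1]
  I: [ 0  1 -1  1  1  0  0  0]
RREF → pivots at {X1,X2,X3} ⇒ r = 3
Pivot set = {X1,X2,X3}, free = {X4,X5,X6,X7,X8}
RREF:
  r0: [   1    0    0   -2    1    1    2    0]
  r1: [   0    1    0    1  1/2 -1/2 -1/2 -1/2]
  r2: [   0    0    1    0 -1/2 -1/2 -1/2 -1/2]
  r3: [   0    0    0    0    0    0    0    0]
Fix exponent of X7 at 1, X4 at 0, X5 at 0, X6 at 0, X8 at 0; solve each RREF row for its pivot's exponent:
  r0: exp(X1) + (2)·1 = 0 ⇒ exp(X1) = -2
  r1: exp(X2) + (-1/2)·1 = 0 ⇒ exp(X2) = 1/2
  r2: exp(X3) + (-1/2)·1 = 0 ⇒ exp(X3) = 1/2
Π_4 = X1^-2 · X2^(1/2) · X3^(1/2) · X7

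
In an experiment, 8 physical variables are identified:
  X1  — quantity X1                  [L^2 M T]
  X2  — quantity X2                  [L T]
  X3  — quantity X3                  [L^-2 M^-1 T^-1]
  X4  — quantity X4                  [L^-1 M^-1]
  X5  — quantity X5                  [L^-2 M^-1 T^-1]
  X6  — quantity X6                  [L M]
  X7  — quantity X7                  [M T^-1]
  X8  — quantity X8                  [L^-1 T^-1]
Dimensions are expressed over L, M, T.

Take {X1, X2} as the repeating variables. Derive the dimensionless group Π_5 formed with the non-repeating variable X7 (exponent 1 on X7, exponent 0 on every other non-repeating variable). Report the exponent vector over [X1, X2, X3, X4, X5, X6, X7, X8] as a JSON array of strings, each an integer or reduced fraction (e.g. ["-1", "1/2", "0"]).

["-1", "2", "0", "0", "0", "0", "1", "0"]

Exponent matrix [L,M,T] × [X1,X2,X3,X4,X5,X6,X7,X8]:
  L: [ 2  1 -2 -1 -2  1  0 -1]
  M: [ 1  0 -1 -1 -1  1  1  0]
  T: [ 1  1 -1  0 -1  0 -1 -1]
Row reduction gives pivot columns X1,X2; rank = 2
Repeat: X1,X2; free: X3,X4,X5,X6,X7,X8
RREF:
  r0: [   1    0   -1   -1   -1    1    1    0]
  r1: [   0    1    0    1    0   -1   -2   -1]
  r2: [   0    0    0    0    0    0    0    0]
Fix exponent of X7 at 1, X3 at 0, X4 at 0, X5 at 0, X6 at 0, X8 at 0; solve each RREF row for its pivot's exponent:
  r0: exp(X1) + (1)·1 = 0 ⇒ exp(X1) = -1
  r1: exp(X2) + (-2)·1 = 0 ⇒ exp(X2) = 2
Π_5 = X1^-1 · X2^2 · X7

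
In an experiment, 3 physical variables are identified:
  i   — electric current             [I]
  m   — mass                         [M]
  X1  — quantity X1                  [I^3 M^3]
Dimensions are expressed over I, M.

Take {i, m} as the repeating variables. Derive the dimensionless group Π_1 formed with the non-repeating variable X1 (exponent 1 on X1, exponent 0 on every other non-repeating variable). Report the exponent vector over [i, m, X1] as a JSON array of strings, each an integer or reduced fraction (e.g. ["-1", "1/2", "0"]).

Dimensional matrix (I×M by i×m×X1):
  I: [ 1  0  3]
  M: [ 0  1  3]
RREF → pivots at {i,m} ⇒ r = 2
Repeat: i,m; free: X1
RREF:
  r0: [   1    0    3]
  r1: [   0    1    3]
Fix exponent of X1 at 1; solve each RREF row for its pivot's exponent:
  r0: exp(i) + (3)·1 = 0 ⇒ exp(i) = -3
  r1: exp(m) + (3)·1 = 0 ⇒ exp(m) = -3
Π_1 = i^-3 · m^-3 · X1

["-3", "-3", "1"]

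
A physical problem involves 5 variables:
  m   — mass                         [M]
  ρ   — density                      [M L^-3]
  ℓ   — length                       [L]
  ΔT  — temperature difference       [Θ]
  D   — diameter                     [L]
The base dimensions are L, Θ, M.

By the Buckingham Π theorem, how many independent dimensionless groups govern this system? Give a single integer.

2

Exponent matrix [L,Θ,M] × [m,ρ,ℓ,ΔT,D]:
  L: [ 0 -3  1  0  1]
  Θ: [ 0  0  0  1  0]
  M: [ 1  1  0  0  0]
RREF → pivots at {m,ρ,ΔT} ⇒ r = 3
5 vars − rank 3 = 2 Π groups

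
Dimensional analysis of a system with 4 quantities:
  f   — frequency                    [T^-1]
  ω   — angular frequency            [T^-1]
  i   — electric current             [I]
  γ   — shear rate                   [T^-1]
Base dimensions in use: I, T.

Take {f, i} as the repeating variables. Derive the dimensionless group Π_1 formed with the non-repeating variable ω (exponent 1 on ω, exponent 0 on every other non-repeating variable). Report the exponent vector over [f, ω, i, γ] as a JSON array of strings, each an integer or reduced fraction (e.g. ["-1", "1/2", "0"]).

["-1", "1", "0", "0"]

Dimensional matrix (I×T by f×ω×i×γ):
  I: [ 0  0  1  0]
  T: [-1 -1  0 -1]
Echelon form has 2 nonzero rows (pivots: f,i)
Pivot set = {f,i}, free = {ω,γ}
RREF:
  r0: [   1    1    0    1]
  r1: [   0    0    1    0]
Fix exponent of ω at 1, γ at 0; solve each RREF row for its pivot's exponent:
  r0: exp(f) + (1)·1 = 0 ⇒ exp(f) = -1
  r1: exp(i) + (0)·1 = 0 ⇒ exp(i) = 0
Π_1 = f^-1 · ω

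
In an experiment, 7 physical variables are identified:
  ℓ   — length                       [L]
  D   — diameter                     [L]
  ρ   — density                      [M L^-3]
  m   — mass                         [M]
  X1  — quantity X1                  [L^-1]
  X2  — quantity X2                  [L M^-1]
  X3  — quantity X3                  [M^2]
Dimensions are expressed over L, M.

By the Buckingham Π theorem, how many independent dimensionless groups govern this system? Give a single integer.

5

Exponent matrix [L,M] × [ℓ,D,ρ,m,X1,X2,X3]:
  L: [ 1  1 -3  0 -1  1  0]
  M: [ 0  0  1  1  0 -1  2]
RREF → pivots at {ℓ,ρ} ⇒ r = 2
7 vars − rank 2 = 5 Π groups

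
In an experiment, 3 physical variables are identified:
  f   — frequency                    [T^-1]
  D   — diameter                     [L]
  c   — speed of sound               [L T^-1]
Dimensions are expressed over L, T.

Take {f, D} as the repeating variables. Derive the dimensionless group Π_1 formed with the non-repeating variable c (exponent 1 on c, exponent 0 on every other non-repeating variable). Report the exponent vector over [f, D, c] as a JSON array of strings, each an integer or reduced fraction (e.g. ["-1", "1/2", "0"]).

["-1", "-1", "1"]

Dimensional matrix (L×T by f×D×c):
  L: [ 0  1  1]
  T: [-1  0 -1]
Echelon form has 2 nonzero rows (pivots: f,D)
Repeat: f,D; free: c
RREF:
  r0: [   1    0    1]
  r1: [   0    1    1]
Fix exponent of c at 1; solve each RREF row for its pivot's exponent:
  r0: exp(f) + (1)·1 = 0 ⇒ exp(f) = -1
  r1: exp(D) + (1)·1 = 0 ⇒ exp(D) = -1
Π_1 = f^-1 · D^-1 · c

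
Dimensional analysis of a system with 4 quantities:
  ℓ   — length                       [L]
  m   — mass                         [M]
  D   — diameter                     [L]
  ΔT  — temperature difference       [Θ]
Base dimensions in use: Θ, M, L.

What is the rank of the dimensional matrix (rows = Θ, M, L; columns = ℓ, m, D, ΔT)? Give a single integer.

Dimensional matrix (Θ×M×L by ℓ×m×D×ΔT):
  Θ: [ 0  0  0  1]
  M: [ 0  1  0  0]
  L: [ 1  0  1  0]
Row reduction gives pivot columns ℓ,m,ΔT; rank = 3

3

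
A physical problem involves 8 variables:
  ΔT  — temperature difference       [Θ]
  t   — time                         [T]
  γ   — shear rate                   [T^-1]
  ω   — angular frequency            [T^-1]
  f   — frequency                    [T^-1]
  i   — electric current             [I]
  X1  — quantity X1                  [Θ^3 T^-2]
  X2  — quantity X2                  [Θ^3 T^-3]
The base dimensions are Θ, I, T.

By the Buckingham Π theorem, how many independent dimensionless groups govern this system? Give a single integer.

Dimensional matrix (Θ×I×T by ΔT×t×γ×ω×f×i×X1×X2):
  Θ: [ 1  0  0  0  0  0  3  3]
  I: [ 0  0  0  0  0  1  0  0]
  T: [ 0  1 -1 -1 -1  0 -2 -3]
RREF → pivots at {ΔT,t,i} ⇒ r = 3
8 vars − rank 3 = 5 Π groups

5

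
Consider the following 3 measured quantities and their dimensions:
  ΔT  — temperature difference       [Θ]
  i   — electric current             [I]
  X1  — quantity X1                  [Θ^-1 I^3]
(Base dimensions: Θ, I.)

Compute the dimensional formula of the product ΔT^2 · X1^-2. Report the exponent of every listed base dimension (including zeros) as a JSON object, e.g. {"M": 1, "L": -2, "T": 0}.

{"Θ": 4, "I": -6}

Dimensional matrix (Θ×I by ΔT×i×X1):
  Θ: [ 1  0 -1]
  I: [ 0  1  3]
  [Θ]: (2)·1+(-2)·-1 = 4
  [I]: (2)·0+(-2)·3 = -6
⇒ Θ^4 I^-6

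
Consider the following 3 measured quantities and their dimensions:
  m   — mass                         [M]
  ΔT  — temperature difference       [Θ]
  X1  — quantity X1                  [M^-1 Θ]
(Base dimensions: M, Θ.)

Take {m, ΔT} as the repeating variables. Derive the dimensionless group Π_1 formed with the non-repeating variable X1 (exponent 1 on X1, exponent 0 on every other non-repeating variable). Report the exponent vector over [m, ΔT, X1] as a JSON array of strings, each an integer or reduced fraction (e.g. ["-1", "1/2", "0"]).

["1", "-1", "1"]

Exponent matrix [M,Θ] × [m,ΔT,X1]:
  M: [ 1  0 -1]
  Θ: [ 0  1  1]
Echelon form has 2 nonzero rows (pivots: m,ΔT)
Pivot set = {m,ΔT}, free = {X1}
RREF:
  r0: [   1    0   -1]
  r1: [   0    1    1]
Fix exponent of X1 at 1; solve each RREF row for its pivot's exponent:
  r0: exp(m) + (-1)·1 = 0 ⇒ exp(m) = 1
  r1: exp(ΔT) + (1)·1 = 0 ⇒ exp(ΔT) = -1
Π_1 = m · ΔT^-1 · X1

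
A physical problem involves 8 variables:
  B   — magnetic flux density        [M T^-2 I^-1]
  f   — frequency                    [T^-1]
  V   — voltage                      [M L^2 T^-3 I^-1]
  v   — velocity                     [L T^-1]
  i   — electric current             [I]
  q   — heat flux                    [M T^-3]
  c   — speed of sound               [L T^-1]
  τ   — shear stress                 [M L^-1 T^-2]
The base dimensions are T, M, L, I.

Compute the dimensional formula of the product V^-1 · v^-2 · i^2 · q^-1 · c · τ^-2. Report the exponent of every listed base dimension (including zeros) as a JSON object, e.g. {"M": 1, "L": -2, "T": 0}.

Exponent matrix [T,M,L,I] × [B,f,V,v,i,q,c,τ]:
  T: [-2 -1 -3 -1  0 -3 -1 -2]
  M: [ 1  0  1  0  0  1  0  1]
  L: [ 0  0  2  1  0  0  1 -1]
  I: [-1  0 -1  0  1  0  0  0]
  [T]: (-1)·-3+(-2)·-1+(2)·0+(-1)·-3+(1)·-1+(-2)·-2 = 11
  [M]: (-1)·1+(-2)·0+(2)·0+(-1)·1+(1)·0+(-2)·1 = -4
  [L]: (-1)·2+(-2)·1+(2)·0+(-1)·0+(1)·1+(-2)·-1 = -1
  [I]: (-1)·-1+(-2)·0+(2)·1+(-1)·0+(1)·0+(-2)·0 = 3
⇒ T^11 M^-4 L^-1 I^3

{"T": 11, "M": -4, "L": -1, "I": 3}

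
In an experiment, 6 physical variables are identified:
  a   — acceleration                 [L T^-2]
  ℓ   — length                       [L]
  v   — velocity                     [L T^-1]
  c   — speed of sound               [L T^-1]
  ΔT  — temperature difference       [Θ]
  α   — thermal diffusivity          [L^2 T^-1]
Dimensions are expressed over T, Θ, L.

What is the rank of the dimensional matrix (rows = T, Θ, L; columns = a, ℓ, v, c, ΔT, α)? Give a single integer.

Exponent matrix [T,Θ,L] × [a,ℓ,v,c,ΔT,α]:
  T: [-2  0 -1 -1  0 -1]
  Θ: [ 0  0  0  0  1  0]
  L: [ 1  1  1  1  0  2]
Row reduction gives pivot columns a,ℓ,ΔT; rank = 3

3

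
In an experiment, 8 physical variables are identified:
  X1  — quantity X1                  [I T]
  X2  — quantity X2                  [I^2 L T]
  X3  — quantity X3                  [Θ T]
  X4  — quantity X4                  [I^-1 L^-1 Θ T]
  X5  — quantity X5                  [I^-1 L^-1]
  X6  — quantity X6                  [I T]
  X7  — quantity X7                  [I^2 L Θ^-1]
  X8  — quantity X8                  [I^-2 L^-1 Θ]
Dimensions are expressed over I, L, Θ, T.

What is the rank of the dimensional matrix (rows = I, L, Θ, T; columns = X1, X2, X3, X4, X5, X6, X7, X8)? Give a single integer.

3

Dimensional matrix (I×L×Θ×T by X1×X2×X3×X4×X5×X6×X7×X8):
  I: [ 1  2  0 -1 -1  1  2 -2]
  L: [ 0  1  0 -1 -1  0  1 -1]
  Θ: [ 0  0  1  1  0  0 -1  1]
  T: [ 1  1  1  1  0  1  0  0]
Echelon form has 3 nonzero rows (pivots: X1,X2,X3)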